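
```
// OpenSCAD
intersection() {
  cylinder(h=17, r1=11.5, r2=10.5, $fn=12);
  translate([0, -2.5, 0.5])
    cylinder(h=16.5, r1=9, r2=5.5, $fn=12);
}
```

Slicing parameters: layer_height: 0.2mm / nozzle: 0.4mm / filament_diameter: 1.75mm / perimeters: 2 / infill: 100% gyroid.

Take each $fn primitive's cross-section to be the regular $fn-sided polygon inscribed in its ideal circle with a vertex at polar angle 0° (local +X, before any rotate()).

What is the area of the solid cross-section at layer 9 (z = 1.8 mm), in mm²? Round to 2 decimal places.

228.34 mm²

At z = 1.8 mm: the cone: at t=0.106 of its height the radius interpolates to r₁+(r₂−r₁)t = 11.394, giving a regular 12-gon of that circumradius (area = (12/2)·11.394²·sin(360°/12) = 389.48 mm²); the cone at (0, -2.5) contributes a regular 12-gon of circumradius 8.724 (interpolated between r1=9 and r2=5.5 at t=0.079) (area = (12/2)·8.724²·sin(360°/12) = 228.34 mm²); After intersecting: the cone at (0, -2.5) lies inside the cone, so the common part is the cone at (0, -2.5) itself — area = 228.34 mm². Overall, the cross-section is a single solid region. Net area = 228.34 mm².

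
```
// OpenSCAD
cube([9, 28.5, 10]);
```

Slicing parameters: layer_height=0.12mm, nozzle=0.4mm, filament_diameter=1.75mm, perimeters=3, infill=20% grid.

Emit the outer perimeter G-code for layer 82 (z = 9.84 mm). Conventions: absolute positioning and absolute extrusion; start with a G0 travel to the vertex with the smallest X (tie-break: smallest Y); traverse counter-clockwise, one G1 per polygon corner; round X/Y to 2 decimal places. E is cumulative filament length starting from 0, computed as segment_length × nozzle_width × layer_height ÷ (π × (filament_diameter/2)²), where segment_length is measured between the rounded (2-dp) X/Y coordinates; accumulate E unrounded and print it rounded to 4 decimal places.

G0 X0.00 Y0.00 Z9.84
G1 X9.00 Y0.00 E0.1796
G1 X9.00 Y28.50 E0.7484
G1 X0.00 Y28.50 E0.9280
G1 X0.00 Y0.00 E1.4967

At z = 9.84 mm: the cube is present — its section is the full 9×28.5 rectangle. The outline is a single polygon with 4 vertices. Extrusion per mm of travel: 0.4 × 0.12 / (π × 0.875²) = 0.019956. Accumulating E over each segment gives final E = 1.4967.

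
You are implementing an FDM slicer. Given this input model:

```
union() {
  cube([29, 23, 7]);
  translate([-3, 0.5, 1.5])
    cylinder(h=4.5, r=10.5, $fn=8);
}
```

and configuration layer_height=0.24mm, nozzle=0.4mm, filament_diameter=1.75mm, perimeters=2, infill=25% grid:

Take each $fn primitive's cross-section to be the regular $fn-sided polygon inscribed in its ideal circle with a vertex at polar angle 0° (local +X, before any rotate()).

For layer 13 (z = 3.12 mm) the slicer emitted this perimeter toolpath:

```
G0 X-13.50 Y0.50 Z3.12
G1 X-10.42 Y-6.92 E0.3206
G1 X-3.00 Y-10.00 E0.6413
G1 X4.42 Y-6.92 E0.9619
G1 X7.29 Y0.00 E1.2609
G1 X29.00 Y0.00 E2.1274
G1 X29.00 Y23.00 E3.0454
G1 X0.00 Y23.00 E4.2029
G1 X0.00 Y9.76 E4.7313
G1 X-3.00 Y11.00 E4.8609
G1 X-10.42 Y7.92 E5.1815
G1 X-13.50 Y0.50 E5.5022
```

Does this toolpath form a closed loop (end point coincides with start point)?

Start point (G0): (-13.50, 0.50). End point (last G1): the path returns to the start — closed.

yes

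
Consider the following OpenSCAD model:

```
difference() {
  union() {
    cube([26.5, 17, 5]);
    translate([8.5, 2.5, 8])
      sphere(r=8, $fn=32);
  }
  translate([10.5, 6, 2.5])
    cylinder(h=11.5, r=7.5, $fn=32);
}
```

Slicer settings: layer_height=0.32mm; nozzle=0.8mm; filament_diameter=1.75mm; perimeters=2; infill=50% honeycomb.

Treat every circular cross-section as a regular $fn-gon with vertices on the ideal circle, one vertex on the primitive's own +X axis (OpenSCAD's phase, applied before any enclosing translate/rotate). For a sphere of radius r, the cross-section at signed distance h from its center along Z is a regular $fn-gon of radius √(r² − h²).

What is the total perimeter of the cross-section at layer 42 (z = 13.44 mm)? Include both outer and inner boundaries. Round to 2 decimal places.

30.36 mm

At z = 13.44 mm: the cube does not reach this height (z outside [0, 5]); the r=8 sphere at (8.5, 2.5) contributes a regular 32-gon of circumradius √(8²−5.44²) = 5.866 (perimeter = 2·32·5.866·sin(180°/32) = 36.80 mm); Taking the union: only the r=8 sphere at (8.5, 2.5) is present, so the union is just that shape — boundary = 36.80 mm; the cylinder at (10.5, 6): section is a regular 32-gon, circumradius r=7.5 (perimeter = 2·32·7.500·sin(180°/32) = 47.05 mm); Taking the first minus the rest: starting from that combined region, the r=7.5 cylinder at (10.5, 6) partially overlaps it — only the 83.97 mm² overlap (of its 175.58 mm²) is removed, clipping the outline — boundary = 30.36 mm. Overall, the cross-section is a single solid region. Total boundary length (outer) = 30.36 mm.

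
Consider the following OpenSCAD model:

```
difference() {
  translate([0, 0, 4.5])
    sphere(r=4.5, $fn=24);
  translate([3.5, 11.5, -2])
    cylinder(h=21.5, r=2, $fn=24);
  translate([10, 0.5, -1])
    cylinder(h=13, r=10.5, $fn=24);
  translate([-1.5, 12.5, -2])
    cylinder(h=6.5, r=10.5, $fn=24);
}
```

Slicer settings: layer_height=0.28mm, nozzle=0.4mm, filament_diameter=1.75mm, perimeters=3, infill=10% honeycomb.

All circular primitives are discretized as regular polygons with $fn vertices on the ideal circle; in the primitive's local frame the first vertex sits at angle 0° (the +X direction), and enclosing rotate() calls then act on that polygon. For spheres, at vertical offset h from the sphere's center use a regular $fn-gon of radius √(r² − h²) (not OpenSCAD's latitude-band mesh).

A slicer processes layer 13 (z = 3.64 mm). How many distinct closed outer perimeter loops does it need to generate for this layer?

At z = 3.64 mm: the sphere: section is a regular 24-gon, circumradius = √(r²−h²) = √(4.5²−0.86²) = 4.417; the cylinder at (3.5, 11.5): section is a regular 24-gon, circumradius r=2; the cylinder at (10, 0.5): section is a regular 24-gon, circumradius r=10.5; the r=10.5 cylinder at (-1.5, 12.5) gives a regular 24-gon of circumradius 10.5 (constant along its height); After the difference (first − rest): starting from the r=4.5 sphere, the r=2 cylinder at (3.5, 11.5) misses the remaining region (no effect); the r=10.5 cylinder at (10, 0.5) partially overlaps it — only the 31.27 mm² overlap (of its 342.42 mm²) is removed, clipping the outline; the r=10.5 cylinder at (-1.5, 12.5) partially overlaps it — only the 6.07 mm² overlap (of its 342.42 mm²) is removed, clipping the outline — 1 connected region. The result has 1 disconnected region.

1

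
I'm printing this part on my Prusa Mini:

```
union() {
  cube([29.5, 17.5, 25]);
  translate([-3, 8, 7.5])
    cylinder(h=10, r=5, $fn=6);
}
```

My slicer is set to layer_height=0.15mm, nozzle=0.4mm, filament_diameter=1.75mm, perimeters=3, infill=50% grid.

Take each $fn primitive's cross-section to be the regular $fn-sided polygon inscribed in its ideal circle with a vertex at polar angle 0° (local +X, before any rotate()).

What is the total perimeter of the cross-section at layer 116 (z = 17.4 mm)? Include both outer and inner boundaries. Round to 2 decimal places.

109.07 mm

At z = 17.4 mm: the 29.5×17.5 cube contributes its full rectangle (perimeter 94.00 mm); the cylinder at (-3, 8): section is a regular 6-gon, circumradius r=5 (perimeter = 2·6·5.000·sin(180°/6) = 30.00 mm); Merging all regions: the regions partially overlap (shared area 6.93 mm²), so the edge portions inside another operand are dropped and the merged outline is re-measured after clipping — boundary = 109.07 mm. Overall, the cross-section is a single solid region. Total boundary length (outer) = 109.07 mm.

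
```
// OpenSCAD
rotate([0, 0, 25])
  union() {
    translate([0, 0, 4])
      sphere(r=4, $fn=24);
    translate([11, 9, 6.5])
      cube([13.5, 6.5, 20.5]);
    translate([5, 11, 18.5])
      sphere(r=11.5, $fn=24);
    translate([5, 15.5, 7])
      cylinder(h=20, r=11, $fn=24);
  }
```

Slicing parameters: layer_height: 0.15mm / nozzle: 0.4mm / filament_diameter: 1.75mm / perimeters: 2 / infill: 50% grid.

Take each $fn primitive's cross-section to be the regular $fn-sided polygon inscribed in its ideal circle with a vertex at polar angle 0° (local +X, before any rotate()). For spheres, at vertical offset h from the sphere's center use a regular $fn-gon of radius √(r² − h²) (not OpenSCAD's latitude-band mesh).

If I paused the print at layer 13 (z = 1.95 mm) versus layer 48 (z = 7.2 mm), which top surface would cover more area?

layer 48 (z = 7.2 mm)

Layer 13 (z = 1.95): the r=4 sphere slices to a regular 24-gon of circumradius 3.435 (√(r²−h²) with h=2.05 from center) (area = (24/2)·3.435²·sin(360°/24) = 36.64 mm²); the cube at (11, 9) does not reach this height (z outside [6.5, 27]); the sphere at (5, 11) is absent (|z−center|=16.550 > r=11.5); the cylinder at (5, 15.5) does not reach this height (z outside [7, 27]); Merging all regions: only the r=4 sphere is present, so the union is just that shape — area = 36.64 mm²; (rotated 25° about Z; rotation is an isometry so areas/perimeters/island counts are preserved). So its area = 36.64 mm². Layer 48 (z = 7.2): the r=4 sphere slices to a regular 24-gon of circumradius 2.400 (√(r²−h²) with h=3.2 from center) (area = (24/2)·2.400²·sin(360°/24) = 17.89 mm²); the 13.5×6.5 cube at (11, 9) contributes its full rectangle (area 87.75 mm²); the sphere at (5, 11): section is a regular 24-gon, circumradius = √(r²−h²) = √(11.5²−11.3²) = 2.135 (area = (24/2)·2.135²·sin(360°/24) = 14.16 mm²); the cylinder at (5, 15.5): section is a regular 24-gon, circumradius r=11 (area = (24/2)·11.000²·sin(360°/24) = 375.81 mm²); Taking the union: the regions partially overlap — summed areas 495.61 mm² minus the doubly-counted overlap 41.82 mm² gives 453.79 mm² — area = 453.79 mm²; (whole slice rotated 25° about Z — lengths, areas and connectivity unchanged). So its area = 453.79 mm². Layer 48 is larger (453.79 vs 36.64 mm²).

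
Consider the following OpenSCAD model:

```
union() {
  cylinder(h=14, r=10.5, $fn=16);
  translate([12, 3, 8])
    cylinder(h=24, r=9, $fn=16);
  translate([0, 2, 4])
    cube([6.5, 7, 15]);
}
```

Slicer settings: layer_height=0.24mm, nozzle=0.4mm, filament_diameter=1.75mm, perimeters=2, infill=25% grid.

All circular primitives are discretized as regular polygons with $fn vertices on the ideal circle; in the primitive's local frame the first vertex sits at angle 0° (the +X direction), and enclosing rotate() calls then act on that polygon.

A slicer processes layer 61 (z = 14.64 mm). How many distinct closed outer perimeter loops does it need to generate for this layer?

1

At z = 14.64 mm: the cylinder is not intersected at this z (z outside [0, 14]); the cylinder at (12, 3): section is a regular 16-gon, circumradius r=9; the 6.5×7 cube at (0, 2) contributes its full rectangle; Taking the union: the regions partially overlap (shared area 19.29 mm²), so overlapping operands fuse into one piece — 1 connected region. The result has 1 disconnected region.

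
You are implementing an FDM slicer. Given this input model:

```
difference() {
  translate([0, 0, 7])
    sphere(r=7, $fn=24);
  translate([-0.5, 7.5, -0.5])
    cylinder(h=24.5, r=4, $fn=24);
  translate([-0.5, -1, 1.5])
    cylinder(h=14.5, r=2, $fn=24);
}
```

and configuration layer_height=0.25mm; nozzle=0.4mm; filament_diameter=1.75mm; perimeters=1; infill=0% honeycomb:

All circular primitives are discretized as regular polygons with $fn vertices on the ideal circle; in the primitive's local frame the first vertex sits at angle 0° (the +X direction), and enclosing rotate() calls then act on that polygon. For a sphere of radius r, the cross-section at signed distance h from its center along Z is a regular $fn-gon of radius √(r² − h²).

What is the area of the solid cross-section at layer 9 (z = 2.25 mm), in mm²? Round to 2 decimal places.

64.28 mm²

At z = 2.25 mm: the r=7 sphere contributes a regular 24-gon of circumradius √(7²−4.75²) = 5.142 (area = (24/2)·5.142²·sin(360°/24) = 82.11 mm²); the r=4 cylinder at (-0.5, 7.5) gives a regular 24-gon of circumradius 4 (constant along its height) (area = (24/2)·4.000²·sin(360°/24) = 49.69 mm²); the r=2 cylinder at (-0.5, -1) gives a regular 24-gon of circumradius 2 (constant along its height) (area = (24/2)·2.000²·sin(360°/24) = 12.42 mm²); Taking the first minus the rest: starting from the r=7 sphere (82.11 mm²), the r=4 cylinder at (-0.5, 7.5) partially overlaps it — only the 5.41 mm² overlap (of its 49.69 mm²) is removed, clipping the outline; the r=2 cylinder at (-0.5, -1) lies wholly inside it (removes its full 12.42 mm² and its 12.53 mm outline becomes a hole wall) — area = 64.28 mm². Overall, the cross-section is one region with 1 hole. Net area = 64.28 mm².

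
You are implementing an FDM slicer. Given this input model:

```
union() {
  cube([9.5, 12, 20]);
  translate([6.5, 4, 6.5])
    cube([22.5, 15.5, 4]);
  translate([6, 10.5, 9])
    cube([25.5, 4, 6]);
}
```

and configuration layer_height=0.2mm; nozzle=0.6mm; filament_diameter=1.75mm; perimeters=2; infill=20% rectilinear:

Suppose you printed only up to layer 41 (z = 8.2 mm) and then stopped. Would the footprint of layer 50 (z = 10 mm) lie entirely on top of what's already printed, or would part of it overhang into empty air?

part overhangs

Compare the two slices. At z = 8.2: the 9.5×12 cube contributes its full rectangle (area 114.00 mm²); the 22.5×15.5 cube at (6.5, 4) contributes its full rectangle (area 348.75 mm²); the cube at (6, 10.5) is absent (z outside [9, 15]); Combining (union): the regions partially overlap — summed areas 462.75 mm² minus the doubly-counted overlap 24.00 mm² gives 438.75 mm² — area = 438.75 mm². At z = 10: the cube (footprint 9.5×12) is included at this height (area 114.00 mm²); the cube at (6.5, 4) (footprint 22.5×15.5) is included at this height (area 348.75 mm²); the cube at (6, 10.5) is present — its section is the full 25.5×4 rectangle (area 102.00 mm²); Taking the union: the regions partially overlap — summed areas 564.75 mm² minus the doubly-counted overlap 114.75 mm² gives 450.00 mm² — area = 450.00 mm². Checking containment: at z = 10 the cross-section extends beyond the z = 8.2 cross-section by about 11.25 mm².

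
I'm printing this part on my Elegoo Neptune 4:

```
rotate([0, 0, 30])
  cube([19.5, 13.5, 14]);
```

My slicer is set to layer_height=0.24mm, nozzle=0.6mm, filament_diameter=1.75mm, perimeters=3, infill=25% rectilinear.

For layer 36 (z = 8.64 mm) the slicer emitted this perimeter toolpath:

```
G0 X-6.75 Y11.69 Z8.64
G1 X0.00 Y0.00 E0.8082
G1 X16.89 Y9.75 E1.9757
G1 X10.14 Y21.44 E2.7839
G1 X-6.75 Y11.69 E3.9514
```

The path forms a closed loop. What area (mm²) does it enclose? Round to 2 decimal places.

Apply the shoelace formula to the sequence of (X, Y) vertices; enclosed area = 263.26 mm².

263.26 mm²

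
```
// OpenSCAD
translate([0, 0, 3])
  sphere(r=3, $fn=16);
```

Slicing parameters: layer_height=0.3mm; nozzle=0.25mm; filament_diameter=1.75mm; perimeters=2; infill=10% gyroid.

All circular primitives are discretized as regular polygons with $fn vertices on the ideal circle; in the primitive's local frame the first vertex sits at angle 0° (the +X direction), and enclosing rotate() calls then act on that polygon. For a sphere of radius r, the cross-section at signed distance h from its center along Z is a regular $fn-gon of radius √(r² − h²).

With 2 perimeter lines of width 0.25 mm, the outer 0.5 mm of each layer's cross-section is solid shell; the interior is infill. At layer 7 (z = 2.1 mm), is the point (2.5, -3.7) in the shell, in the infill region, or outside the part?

At z = 2.1 mm: the r=3 sphere slices to a regular 16-gon of circumradius 2.862 (√(r²−h²) with h=0.9 from center). Overall, the cross-section is a single solid region. The nearest boundary edge runs (1.10, -2.64)→(2.02, -2.02); distance from the point to it = 1.66 mm. The point is not inside any of the regions above, so it lies outside the cross-section (1.66 mm from the nearest boundary).

outside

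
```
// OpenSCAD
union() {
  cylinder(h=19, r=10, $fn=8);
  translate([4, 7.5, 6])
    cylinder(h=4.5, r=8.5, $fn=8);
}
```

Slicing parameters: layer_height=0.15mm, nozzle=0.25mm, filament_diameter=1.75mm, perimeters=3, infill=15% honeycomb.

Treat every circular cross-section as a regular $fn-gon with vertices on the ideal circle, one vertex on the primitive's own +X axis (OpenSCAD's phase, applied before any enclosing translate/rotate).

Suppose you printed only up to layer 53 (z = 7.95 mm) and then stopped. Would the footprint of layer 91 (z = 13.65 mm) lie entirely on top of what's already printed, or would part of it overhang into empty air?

entirely on top

Compare the two slices. At z = 7.95: the cylinder: section is a regular 8-gon, circumradius r=10 (area = (8/2)·10.000²·sin(360°/8) = 282.84 mm²); the r=8.5 cylinder at (4, 7.5) gives a regular 8-gon of circumradius 8.5 (constant along its height) (area = (8/2)·8.500²·sin(360°/8) = 204.35 mm²); Combining (union): the regions partially overlap — summed areas 487.20 mm² minus the doubly-counted overlap 97.69 mm² gives 389.51 mm² — area = 389.51 mm². At z = 13.65: the r=10 cylinder contributes a regular 8-gon of circumradius 10 (area = (8/2)·10.000²·sin(360°/8) = 282.84 mm²); the cylinder at (4, 7.5) does not reach this height (z outside [6, 10.5]); Combining (union): only the r=10 cylinder is present, so the union is just that shape — area = 282.84 mm². Checking containment: the cross-section at z = 13.65 is a subset of the cross-section at z = 7.95.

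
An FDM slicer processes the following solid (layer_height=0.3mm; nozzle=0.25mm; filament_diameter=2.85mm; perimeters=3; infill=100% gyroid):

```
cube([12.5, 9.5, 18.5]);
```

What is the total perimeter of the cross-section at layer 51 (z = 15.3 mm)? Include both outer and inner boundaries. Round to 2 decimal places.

44.00 mm

At z = 15.3 mm: the cube (footprint 12.5×9.5) is included at this height (perimeter 44.00 mm). Overall, the cross-section is a single solid region. Total boundary length (outer) = 44.00 mm.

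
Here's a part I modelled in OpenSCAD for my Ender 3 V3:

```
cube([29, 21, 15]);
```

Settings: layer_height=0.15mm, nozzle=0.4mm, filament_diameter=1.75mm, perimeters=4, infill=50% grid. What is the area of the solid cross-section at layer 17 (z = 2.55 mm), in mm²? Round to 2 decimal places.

609.00 mm²

At z = 2.55 mm: the cube is present — its section is the full 29×21 rectangle (area 609.00 mm²). Overall, the cross-section is a single solid region. Net area = 609.00 mm².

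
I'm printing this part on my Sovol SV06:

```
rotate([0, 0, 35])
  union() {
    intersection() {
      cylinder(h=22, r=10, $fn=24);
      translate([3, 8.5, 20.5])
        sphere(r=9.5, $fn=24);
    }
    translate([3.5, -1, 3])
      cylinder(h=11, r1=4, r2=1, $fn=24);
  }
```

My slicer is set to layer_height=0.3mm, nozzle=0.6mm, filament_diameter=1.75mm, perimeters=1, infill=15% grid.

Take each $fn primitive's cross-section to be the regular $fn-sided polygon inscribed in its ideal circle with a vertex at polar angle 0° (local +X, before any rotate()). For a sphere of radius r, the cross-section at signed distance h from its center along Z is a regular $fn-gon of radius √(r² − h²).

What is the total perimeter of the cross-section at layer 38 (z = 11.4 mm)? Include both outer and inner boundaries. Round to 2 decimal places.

At z = 11.4 mm: the r=10 cylinder gives a regular 24-gon of circumradius 10 (constant along its height) (perimeter = 2·24·10.000·sin(180°/24) = 62.65 mm); the sphere at (3, 8.5): section is a regular 24-gon, circumradius = √(r²−h²) = √(9.5²−9.1²) = 2.728 (perimeter = 2·24·2.728·sin(180°/24) = 17.09 mm); After intersecting: the r=9.5 sphere at (3, 8.5) partially overlaps the r=10 cylinder; clipping to the common part keeps 15.89 mm² — boundary = 15.06 mm; the cone at (3.5, -1) (r1=4→r2=1) has section circumradius 1.709 here — a regular 24-gon (perimeter = 2·24·1.709·sin(180°/24) = 10.71 mm); Merging all regions: the 2 present regions are separate (no shared area or edge), so areas and boundary lengths simply add and each stays a separate island — boundary = 25.77 mm; (whole slice rotated 35° about Z — lengths, areas and connectivity unchanged). Overall, the cross-section has 2 separate islands. Total boundary length (outer) = 25.77 mm.

25.77 mm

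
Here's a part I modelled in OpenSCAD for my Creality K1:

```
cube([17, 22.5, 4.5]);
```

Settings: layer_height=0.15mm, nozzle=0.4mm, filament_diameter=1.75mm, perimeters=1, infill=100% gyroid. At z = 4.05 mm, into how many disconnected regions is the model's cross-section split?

At z = 4.05 mm: the cube is present — its section is the full 17×22.5 rectangle. The result has 1 disconnected region.

1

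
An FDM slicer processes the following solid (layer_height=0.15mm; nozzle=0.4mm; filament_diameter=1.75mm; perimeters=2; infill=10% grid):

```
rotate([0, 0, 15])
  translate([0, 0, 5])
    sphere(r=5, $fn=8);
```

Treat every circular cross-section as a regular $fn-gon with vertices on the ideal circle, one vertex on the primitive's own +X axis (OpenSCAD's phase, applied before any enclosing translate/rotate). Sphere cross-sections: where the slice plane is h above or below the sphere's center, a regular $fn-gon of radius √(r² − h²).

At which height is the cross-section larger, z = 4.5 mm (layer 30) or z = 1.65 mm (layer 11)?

layer 30 (z = 4.5 mm)

Layer 30 (z = 4.5): the r=5 sphere contributes a regular 8-gon of circumradius √(5²−0.5²) = 4.975 (area = (8/2)·4.975²·sin(360°/8) = 70.00 mm²); (rotated 15° about Z; rotation is an isometry so areas/perimeters/island counts are preserved). So its area = 70.00 mm². Layer 11 (z = 1.65): the r=5 sphere contributes a regular 8-gon of circumradius √(5²−3.35²) = 3.712 (area = (8/2)·3.712²·sin(360°/8) = 38.97 mm²); (whole slice rotated 15° about Z — lengths, areas and connectivity unchanged). So its area = 38.97 mm². Layer 30 is larger (70.00 vs 38.97 mm²).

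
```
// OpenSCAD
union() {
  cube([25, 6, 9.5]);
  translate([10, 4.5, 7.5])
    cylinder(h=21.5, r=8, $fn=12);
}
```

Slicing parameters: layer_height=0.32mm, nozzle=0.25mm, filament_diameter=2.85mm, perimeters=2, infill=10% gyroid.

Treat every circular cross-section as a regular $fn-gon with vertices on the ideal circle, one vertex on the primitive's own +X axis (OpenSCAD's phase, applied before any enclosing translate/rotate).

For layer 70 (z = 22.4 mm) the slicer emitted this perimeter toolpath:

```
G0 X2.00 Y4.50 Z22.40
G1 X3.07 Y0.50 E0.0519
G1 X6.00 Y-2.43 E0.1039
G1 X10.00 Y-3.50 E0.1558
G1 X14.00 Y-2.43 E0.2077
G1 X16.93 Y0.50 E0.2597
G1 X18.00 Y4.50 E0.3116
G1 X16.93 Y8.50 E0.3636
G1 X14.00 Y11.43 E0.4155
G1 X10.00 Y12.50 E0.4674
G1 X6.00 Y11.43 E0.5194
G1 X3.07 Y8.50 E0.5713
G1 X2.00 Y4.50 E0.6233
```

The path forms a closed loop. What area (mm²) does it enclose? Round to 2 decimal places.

192.05 mm²

Apply the shoelace formula to the sequence of (X, Y) vertices; enclosed area = 192.05 mm².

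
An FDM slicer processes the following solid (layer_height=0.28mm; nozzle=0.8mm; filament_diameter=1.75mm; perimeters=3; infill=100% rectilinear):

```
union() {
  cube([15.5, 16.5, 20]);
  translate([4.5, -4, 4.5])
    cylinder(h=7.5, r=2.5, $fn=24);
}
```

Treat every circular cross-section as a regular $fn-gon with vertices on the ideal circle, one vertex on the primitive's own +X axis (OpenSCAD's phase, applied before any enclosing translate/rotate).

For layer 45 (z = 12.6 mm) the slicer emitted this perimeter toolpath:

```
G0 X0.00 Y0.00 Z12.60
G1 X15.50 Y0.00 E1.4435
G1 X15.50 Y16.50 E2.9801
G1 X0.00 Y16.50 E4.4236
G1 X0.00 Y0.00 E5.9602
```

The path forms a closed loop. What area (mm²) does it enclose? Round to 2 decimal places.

255.75 mm²

Apply the shoelace formula to the sequence of (X, Y) vertices; enclosed area = 255.75 mm².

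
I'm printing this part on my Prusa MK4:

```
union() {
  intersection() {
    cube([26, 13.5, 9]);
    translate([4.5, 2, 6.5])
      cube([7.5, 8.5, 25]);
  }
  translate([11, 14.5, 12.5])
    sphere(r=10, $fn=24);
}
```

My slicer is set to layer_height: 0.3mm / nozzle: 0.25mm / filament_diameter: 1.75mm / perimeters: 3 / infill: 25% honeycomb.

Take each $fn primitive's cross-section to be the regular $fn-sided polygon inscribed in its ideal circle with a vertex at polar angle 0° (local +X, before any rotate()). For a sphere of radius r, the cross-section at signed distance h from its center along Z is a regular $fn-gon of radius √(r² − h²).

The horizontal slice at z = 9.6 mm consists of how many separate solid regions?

At z = 9.6 mm: the cube is absent (z outside [0, 9]); the cube at (4.5, 2) (footprint 7.5×8.5) is included at this height; Keeping only the common overlap: at least one operand is absent at this height, so nothing remains; the r=10 sphere at (11, 14.5) slices to a regular 24-gon of circumradius 9.570 (√(r²−h²) with h=2.9 from center); Combining (union): only the r=10 sphere at (11, 14.5) is present, so the union is just that shape — 1 connected region. The result has 1 disconnected region.

1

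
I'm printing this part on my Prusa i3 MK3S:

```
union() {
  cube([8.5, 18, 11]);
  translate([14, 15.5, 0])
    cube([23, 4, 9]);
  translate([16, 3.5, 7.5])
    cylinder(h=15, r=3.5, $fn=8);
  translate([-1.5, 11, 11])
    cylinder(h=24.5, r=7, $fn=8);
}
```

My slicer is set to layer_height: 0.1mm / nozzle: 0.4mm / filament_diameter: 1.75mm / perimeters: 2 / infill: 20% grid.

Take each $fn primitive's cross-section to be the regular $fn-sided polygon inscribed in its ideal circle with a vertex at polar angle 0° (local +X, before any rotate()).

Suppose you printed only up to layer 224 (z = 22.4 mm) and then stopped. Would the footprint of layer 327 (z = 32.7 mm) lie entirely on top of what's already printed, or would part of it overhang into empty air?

Compare the two slices. At z = 22.4: the cube is not intersected at this z (z outside [0, 11]); the cube at (14, 15.5) does not reach this height (z outside [0, 9]); the r=3.5 cylinder at (16, 3.5) gives a regular 8-gon of circumradius 3.5 (constant along its height) (area = (8/2)·3.500²·sin(360°/8) = 34.65 mm²); the cylinder at (-1.5, 11): section is a regular 8-gon, circumradius r=7 (area = (8/2)·7.000²·sin(360°/8) = 138.59 mm²); Merging all regions: the 2 present regions are separate (no shared area or edge), so areas and boundary lengths simply add and each stays a separate island — area = 173.24 mm². At z = 32.7: the cube is not intersected at this z (z outside [0, 11]); the cube at (14, 15.5) is not intersected at this z (z outside [0, 9]); the cylinder at (16, 3.5) does not reach this height (z outside [7.5, 22.5]); the r=7 cylinder at (-1.5, 11) gives a regular 8-gon of circumradius 7 (constant along its height) (area = (8/2)·7.000²·sin(360°/8) = 138.59 mm²); Merging all regions: only the r=7 cylinder at (-1.5, 11) is present, so the union is just that shape — area = 138.59 mm². Checking containment: the cross-section at z = 32.7 is a subset of the cross-section at z = 22.4.

entirely on top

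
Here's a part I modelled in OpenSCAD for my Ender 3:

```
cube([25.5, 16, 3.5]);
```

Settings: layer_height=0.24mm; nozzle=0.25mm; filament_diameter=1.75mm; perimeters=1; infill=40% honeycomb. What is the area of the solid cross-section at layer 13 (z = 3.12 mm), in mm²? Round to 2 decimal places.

At z = 3.12 mm: the cube (footprint 25.5×16) is included at this height (area 408.00 mm²). Overall, the cross-section is a single solid region. Net area = 408.00 mm².

408.00 mm²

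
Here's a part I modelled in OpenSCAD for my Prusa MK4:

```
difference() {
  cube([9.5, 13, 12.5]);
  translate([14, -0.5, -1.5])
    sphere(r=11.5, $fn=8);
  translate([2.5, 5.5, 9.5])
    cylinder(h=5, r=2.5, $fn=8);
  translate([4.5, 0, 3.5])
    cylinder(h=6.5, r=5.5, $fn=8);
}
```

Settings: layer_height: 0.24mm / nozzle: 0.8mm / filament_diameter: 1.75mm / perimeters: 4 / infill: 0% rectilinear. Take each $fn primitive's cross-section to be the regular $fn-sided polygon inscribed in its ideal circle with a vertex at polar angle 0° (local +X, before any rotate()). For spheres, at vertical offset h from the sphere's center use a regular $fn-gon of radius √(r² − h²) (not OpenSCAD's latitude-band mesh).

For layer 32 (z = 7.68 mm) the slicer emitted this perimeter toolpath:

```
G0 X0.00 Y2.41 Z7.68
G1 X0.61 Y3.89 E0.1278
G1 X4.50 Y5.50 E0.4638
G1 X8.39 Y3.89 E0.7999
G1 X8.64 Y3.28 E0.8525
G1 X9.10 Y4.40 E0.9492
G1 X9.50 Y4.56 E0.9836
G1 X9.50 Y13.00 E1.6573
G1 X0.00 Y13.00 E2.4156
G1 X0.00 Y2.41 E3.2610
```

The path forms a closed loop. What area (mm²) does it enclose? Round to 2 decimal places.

Apply the shoelace formula to the sequence of (X, Y) vertices; enclosed area = 80.60 mm².

80.60 mm²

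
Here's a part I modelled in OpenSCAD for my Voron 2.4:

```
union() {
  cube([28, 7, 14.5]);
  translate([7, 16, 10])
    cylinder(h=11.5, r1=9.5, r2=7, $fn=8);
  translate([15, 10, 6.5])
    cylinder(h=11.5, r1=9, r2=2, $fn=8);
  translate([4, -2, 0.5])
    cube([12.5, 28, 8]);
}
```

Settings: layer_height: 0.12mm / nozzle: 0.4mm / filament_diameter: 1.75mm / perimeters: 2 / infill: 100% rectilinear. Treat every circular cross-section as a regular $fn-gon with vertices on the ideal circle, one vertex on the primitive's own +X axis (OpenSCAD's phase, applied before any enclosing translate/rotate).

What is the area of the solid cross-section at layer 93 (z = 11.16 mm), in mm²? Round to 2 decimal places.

491.84 mm²

At z = 11.16 mm: the cube is present — its section is the full 28×7 rectangle (area 196.00 mm²); the cone at (7, 16): at t=0.101 of its height the radius interpolates to r₁+(r₂−r₁)t = 9.248, giving a regular 8-gon of that circumradius (area = (8/2)·9.248²·sin(360°/8) = 241.89 mm²); the cone at (15, 10) (r1=9→r2=2) has section circumradius 6.163 here — a regular 8-gon (area = (8/2)·6.163²·sin(360°/8) = 107.45 mm²); the cube at (4, -2) is not intersected at this z (z outside [0.5, 8.5]); Merging all regions: the regions partially overlap — summed areas 545.34 mm² minus the doubly-counted overlap 53.50 mm² gives 491.84 mm² — area = 491.84 mm². Overall, the cross-section is one region with 1 hole. Net area = 491.84 mm².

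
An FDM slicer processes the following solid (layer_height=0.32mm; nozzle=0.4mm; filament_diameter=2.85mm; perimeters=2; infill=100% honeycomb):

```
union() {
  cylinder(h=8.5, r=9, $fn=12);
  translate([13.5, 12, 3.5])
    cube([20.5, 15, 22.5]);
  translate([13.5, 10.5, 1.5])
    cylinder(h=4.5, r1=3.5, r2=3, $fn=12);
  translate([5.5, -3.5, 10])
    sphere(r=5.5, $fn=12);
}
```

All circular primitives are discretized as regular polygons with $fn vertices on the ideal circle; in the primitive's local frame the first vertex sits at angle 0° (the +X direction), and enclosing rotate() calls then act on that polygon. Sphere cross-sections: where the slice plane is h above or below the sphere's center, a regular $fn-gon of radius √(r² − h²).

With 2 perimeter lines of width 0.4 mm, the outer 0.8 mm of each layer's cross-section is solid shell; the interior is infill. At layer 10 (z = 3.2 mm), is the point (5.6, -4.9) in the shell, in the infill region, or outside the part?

infill

At z = 3.2 mm: the r=9 cylinder contributes a regular 12-gon of circumradius 9; the cube at (13.5, 12) is absent (z outside [3.5, 26]); the cone at (13.5, 10.5) contributes a regular 12-gon of circumradius 3.311 (interpolated between r1=3.5 and r2=3 at t=0.378); the sphere at (5.5, -3.5) does not reach this height (|z−center|=6.800 > r=5.5); Taking the union: the 2 present regions are separate (no shared area or edge), so areas and boundary lengths simply add and each stays a separate island — 2 connected regions. Overall, the cross-section has 2 separate islands. The nearest boundary edge runs (7.79, -4.50)→(4.50, -7.79); distance from the point to it = 1.27 mm. (Shell/infill is judged within the island containing the point — the largest one.) The point is inside the cross-section and 1.27 mm from the nearest boundary — more than the 0.8 mm shell width (2 × 0.4), so it's in the infill interior.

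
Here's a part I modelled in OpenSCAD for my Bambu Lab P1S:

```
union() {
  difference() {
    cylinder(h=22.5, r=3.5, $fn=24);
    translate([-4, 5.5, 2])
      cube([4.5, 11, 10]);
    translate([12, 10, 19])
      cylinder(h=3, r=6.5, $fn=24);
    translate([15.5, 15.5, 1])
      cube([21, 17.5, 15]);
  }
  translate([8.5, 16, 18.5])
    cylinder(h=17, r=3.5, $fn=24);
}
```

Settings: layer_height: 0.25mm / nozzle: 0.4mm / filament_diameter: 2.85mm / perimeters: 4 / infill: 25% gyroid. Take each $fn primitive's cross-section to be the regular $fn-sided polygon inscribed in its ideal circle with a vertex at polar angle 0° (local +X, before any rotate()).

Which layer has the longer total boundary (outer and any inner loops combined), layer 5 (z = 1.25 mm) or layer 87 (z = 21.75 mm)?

Layer 5 (z = 1.25): the r=3.5 cylinder contributes a regular 24-gon of circumradius 3.5 (perimeter = 2·24·3.500·sin(180°/24) = 21.93 mm); the cube at (-4, 5.5) is absent (z outside [2, 12]); the cylinder at (12, 10) is absent (z outside [19, 22]); the cube at (15.5, 15.5) is present — its section is the full 21×17.5 rectangle (perimeter 77.00 mm); After the difference (first − rest): starting from the r=3.5 cylinder, the 21×17.5 cube at (15.5, 15.5) misses the remaining region (no effect) — boundary = 21.93 mm; the cylinder at (8.5, 16) is absent (z outside [18.5, 35.5]); Merging all regions: only the result so far is present, so the union is just that shape — boundary = 21.93 mm. So its perimeter = 21.93 mm. Layer 87 (z = 21.75): the r=3.5 cylinder gives a regular 24-gon of circumradius 3.5 (constant along its height) (perimeter = 2·24·3.500·sin(180°/24) = 21.93 mm); the cube at (-4, 5.5) is absent (z outside [2, 12]); the r=6.5 cylinder at (12, 10) gives a regular 24-gon of circumradius 6.5 (constant along its height) (perimeter = 2·24·6.500·sin(180°/24) = 40.72 mm); the cube at (15.5, 15.5) does not reach this height (z outside [1, 16]); Subtracting the remaining from the first: starting from the r=3.5 cylinder, the r=6.5 cylinder at (12, 10) misses the remaining region (no effect) — boundary = 21.93 mm; the cylinder at (8.5, 16): section is a regular 24-gon, circumradius r=3.5 (perimeter = 2·24·3.500·sin(180°/24) = 21.93 mm); Combining (union): the 2 present regions are separate (no shared area or edge), so areas and boundary lengths simply add and each stays a separate island — boundary = 43.86 mm. So its perimeter = 43.86 mm. Layer 87 is larger (43.86 vs 21.93 mm).

layer 87 (z = 21.75 mm)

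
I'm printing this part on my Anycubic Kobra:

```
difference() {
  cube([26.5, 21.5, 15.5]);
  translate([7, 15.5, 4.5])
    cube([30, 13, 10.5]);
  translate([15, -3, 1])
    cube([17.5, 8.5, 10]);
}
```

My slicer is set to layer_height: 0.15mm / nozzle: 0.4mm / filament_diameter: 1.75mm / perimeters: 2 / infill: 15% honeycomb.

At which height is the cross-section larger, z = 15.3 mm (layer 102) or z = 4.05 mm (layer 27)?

Layer 102 (z = 15.3): the 26.5×21.5 cube contributes its full rectangle (area 569.75 mm²); the cube at (7, 15.5) does not reach this height (z outside [4.5, 15]); the cube at (15, -3) is not intersected at this z (z outside [1, 11]); Subtracting the remaining from the first: none of the subtracted shapes is present at this height, so the 26.5×21.5 cube is unchanged — area = 569.75 mm². So its area = 569.75 mm². Layer 27 (z = 4.05): the cube (footprint 26.5×21.5) is included at this height (area 569.75 mm²); the cube at (7, 15.5) does not reach this height (z outside [4.5, 15]); the cube at (15, -3) (footprint 17.5×8.5) is included at this height (area 148.75 mm²); After the difference (first − rest): starting from the 26.5×21.5 cube (569.75 mm²), the 17.5×8.5 cube at (15, -3) partially overlaps it — only the 63.25 mm² overlap (of its 148.75 mm²) is removed, clipping the outline — area = 506.50 mm². So its area = 506.50 mm². Layer 102 is larger (569.75 vs 506.50 mm²).

layer 102 (z = 15.3 mm)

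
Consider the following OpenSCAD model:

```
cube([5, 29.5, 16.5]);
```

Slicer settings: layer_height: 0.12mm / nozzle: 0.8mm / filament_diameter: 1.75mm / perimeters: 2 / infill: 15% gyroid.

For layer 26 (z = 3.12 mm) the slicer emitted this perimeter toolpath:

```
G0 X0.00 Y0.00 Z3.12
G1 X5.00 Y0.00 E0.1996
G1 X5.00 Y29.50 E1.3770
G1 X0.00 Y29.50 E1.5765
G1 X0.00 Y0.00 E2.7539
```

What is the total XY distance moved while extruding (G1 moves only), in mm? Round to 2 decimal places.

Sum the Euclidean lengths of each G1 segment: total = 69.00 mm.

69.00 mm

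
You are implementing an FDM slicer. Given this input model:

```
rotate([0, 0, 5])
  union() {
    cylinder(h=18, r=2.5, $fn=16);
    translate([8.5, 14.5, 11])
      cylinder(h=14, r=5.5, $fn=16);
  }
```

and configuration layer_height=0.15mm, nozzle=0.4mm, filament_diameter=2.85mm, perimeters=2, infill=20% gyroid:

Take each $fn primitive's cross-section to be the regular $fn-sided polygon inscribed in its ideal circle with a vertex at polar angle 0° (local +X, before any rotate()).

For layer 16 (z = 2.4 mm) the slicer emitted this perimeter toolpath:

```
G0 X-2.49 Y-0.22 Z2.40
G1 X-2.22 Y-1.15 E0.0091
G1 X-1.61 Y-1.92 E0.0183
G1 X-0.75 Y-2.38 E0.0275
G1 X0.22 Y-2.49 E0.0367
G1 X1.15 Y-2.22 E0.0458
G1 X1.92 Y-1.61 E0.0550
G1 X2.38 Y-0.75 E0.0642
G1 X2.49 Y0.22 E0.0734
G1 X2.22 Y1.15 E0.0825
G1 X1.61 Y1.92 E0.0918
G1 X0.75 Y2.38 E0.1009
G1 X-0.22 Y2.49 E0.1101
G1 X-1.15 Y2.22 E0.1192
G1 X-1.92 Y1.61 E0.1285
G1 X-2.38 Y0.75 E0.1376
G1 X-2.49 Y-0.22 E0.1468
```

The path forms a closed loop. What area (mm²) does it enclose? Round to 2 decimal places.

Apply the shoelace formula to the sequence of (X, Y) vertices; enclosed area = 19.14 mm².

19.14 mm²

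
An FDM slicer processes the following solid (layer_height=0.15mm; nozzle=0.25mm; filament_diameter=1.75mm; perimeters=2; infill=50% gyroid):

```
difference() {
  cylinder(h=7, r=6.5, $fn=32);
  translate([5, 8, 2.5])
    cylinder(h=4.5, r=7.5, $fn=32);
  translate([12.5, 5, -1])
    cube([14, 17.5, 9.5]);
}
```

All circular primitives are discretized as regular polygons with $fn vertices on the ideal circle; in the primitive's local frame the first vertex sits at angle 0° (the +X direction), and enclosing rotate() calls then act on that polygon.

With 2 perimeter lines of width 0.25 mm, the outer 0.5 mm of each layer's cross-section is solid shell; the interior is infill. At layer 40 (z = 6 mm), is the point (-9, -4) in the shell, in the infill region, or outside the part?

At z = 6 mm: the cylinder: section is a regular 32-gon, circumradius r=6.5; the r=7.5 cylinder at (5, 8) gives a regular 32-gon of circumradius 7.5 (constant along its height); the cube at (12.5, 5) (footprint 14×17.5) is included at this height; After the difference (first − rest): starting from the r=6.5 cylinder, the r=7.5 cylinder at (5, 8) partially overlaps it — only the 32.03 mm² overlap (of its 175.58 mm²) is removed, clipping the outline; the 14×17.5 cube at (12.5, 5) misses the remaining region (no effect) — 1 connected region. Overall, the cross-section is a single solid region. The nearest boundary edge runs (-5.40, -3.61)→(-6.01, -2.49); distance from the point to it = 3.36 mm. The point is not inside any of the regions above, so it lies outside the cross-section (3.36 mm from the nearest boundary).

outside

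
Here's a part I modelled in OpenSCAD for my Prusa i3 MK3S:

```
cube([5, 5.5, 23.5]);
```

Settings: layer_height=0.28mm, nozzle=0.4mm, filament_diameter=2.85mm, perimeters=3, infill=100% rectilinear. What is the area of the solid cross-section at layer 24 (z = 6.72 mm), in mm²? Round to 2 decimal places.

27.50 mm²

At z = 6.72 mm: the cube is present — its section is the full 5×5.5 rectangle (area 27.50 mm²). Overall, the cross-section is a single solid region. Net area = 27.50 mm².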